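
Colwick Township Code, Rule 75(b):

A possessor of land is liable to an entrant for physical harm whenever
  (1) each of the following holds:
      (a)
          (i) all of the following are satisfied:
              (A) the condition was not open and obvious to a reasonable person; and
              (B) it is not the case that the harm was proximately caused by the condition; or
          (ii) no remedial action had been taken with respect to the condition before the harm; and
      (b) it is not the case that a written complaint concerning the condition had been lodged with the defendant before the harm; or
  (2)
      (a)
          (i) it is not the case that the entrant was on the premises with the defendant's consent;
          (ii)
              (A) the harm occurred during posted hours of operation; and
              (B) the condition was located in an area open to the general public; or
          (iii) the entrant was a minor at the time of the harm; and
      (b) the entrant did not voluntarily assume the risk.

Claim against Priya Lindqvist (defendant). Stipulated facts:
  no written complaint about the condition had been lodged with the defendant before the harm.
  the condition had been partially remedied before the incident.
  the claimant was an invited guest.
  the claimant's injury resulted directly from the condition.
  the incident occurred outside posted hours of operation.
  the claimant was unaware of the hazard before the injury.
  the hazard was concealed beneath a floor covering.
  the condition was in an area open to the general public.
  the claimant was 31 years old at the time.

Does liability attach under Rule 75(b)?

(A) not open/obvious — holds.
(B) not (proximate cause) — not satisfied.
(i): T AND F → false.
(ii) no remedial action — not met.
(a) = F OR F = false.
(b) not (complaint lodged) — satisfied.
(1): F AND T → false.
(i) not (consent to enter) — not met.
(A) during posted hours — not met.
(B) public area — satisfied.
(ii): F AND T → false.
(iii) entrant a minor — not satisfied.
(a): F OR F OR F → false.
(b) no assumed risk — satisfied.
(2): F AND T → false.
Overall: F OR F → false.

No — not liable.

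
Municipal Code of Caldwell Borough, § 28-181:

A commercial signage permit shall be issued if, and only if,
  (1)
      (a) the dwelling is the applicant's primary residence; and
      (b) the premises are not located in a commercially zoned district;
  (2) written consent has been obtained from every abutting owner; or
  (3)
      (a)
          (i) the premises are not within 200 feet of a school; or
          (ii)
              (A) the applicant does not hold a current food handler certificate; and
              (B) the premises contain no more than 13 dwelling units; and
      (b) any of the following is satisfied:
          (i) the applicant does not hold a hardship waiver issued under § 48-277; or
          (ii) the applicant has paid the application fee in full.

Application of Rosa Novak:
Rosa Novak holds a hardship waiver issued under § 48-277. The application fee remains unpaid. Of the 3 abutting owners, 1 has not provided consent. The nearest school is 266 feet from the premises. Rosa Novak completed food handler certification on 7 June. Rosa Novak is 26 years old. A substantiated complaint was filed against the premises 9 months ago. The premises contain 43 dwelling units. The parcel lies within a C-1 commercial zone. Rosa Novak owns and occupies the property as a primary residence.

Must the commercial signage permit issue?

(a) primary residence — met.
(b) not (commercially zoned) — not satisfied.
(1) = T AND F = false.
(2) all abutters consent — fails.
(i) ≥200 ft from school — met.
(A) not (food handler cert.) — fails.
(B) ≤ 13 units — not met.
(ii): F AND F → false.
(a) = T OR F = true.
(i) not (hardship waiver) — not met.
(ii) fee paid — fails.
(b): F OR F → false.
(3): T AND F → false.
Overall = F OR F OR F = false.

No — denied.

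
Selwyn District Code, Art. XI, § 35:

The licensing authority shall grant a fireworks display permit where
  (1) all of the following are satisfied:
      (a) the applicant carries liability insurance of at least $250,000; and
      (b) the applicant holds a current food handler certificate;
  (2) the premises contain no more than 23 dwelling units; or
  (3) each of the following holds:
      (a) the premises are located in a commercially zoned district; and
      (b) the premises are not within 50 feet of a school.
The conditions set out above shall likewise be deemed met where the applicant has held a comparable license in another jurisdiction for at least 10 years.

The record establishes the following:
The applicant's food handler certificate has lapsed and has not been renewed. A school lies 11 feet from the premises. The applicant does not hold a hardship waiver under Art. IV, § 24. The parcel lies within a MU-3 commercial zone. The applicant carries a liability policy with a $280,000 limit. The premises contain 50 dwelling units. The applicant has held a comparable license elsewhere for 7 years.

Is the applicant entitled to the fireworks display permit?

No — denied.

(a) insurance ≥ $250,000 — met.
(b) food handler cert. — not satisfied.
So (1) is not satisfied (T AND F).
(2) ≤ 23 units — not met.
(a) commercially zoned — holds.
(b) ≥50 ft from school — not satisfied.
So (3) is not satisfied (T AND F).
Overall: F OR F OR F → false.
Exception (prior license ≥ 10 yr) — not satisfied.
Result: main false OR exception false → false.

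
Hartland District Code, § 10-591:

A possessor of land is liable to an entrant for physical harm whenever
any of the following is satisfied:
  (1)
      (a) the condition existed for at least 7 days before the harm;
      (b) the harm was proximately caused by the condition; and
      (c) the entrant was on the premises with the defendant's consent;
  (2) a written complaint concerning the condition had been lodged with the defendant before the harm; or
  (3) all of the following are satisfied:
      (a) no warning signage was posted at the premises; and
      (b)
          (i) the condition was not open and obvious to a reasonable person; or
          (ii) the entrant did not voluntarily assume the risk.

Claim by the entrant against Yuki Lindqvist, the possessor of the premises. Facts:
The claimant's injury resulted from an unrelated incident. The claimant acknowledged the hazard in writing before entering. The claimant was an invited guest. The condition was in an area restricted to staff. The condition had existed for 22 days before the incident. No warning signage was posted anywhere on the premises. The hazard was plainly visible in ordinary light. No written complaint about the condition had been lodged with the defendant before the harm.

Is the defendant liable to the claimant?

(a) condition ≥7 days old — holds.
(b) proximate cause — not met.
(c) consent to enter — satisfied.
So (1) is not satisfied (T AND F AND T).
(2) complaint lodged — not satisfied.
(a) no signage posted — met.
(i) not open/obvious — not met.
(ii) no assumed risk — not met.
(b): F OR F → false.
(3) = T AND F = false.
So Overall is not satisfied (F OR F OR F).

No — not liable.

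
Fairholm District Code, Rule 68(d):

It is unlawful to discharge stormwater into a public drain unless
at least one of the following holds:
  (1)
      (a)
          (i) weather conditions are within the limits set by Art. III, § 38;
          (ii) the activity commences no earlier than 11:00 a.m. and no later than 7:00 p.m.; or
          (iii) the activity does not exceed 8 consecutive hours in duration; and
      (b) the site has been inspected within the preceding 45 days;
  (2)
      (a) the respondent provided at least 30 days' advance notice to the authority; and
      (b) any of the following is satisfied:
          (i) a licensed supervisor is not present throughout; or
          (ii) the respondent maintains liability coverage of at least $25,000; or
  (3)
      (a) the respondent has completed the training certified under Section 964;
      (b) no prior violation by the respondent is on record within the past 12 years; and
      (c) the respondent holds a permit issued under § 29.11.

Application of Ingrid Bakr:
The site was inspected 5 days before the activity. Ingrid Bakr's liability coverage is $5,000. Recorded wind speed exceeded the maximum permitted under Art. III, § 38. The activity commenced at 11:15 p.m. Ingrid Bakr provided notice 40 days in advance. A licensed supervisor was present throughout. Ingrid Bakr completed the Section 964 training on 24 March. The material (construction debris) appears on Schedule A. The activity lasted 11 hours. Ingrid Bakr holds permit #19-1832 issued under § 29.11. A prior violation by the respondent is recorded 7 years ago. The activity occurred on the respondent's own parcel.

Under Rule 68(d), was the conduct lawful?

No — unlawful.

(i) weather ok — not met.
(ii) start within hours — not satisfied.
(iii) ≤ 8 hrs duration — not met.
So (a) is not satisfied (F OR F OR F).
(b) site inspected — satisfied.
So (1) is not satisfied (F AND T).
(a) ≥30 days' notice — met.
(i) not (supervisor present) — not met.
(ii) coverage ≥ $25,000 — fails.
(b) = F OR F = false.
(2): T AND F → false.
(a) training certified — holds.
(b) no prior violation — not satisfied.
(c) holds permit — satisfied.
(3): T AND F AND T → false.
Overall: F OR F OR F → false.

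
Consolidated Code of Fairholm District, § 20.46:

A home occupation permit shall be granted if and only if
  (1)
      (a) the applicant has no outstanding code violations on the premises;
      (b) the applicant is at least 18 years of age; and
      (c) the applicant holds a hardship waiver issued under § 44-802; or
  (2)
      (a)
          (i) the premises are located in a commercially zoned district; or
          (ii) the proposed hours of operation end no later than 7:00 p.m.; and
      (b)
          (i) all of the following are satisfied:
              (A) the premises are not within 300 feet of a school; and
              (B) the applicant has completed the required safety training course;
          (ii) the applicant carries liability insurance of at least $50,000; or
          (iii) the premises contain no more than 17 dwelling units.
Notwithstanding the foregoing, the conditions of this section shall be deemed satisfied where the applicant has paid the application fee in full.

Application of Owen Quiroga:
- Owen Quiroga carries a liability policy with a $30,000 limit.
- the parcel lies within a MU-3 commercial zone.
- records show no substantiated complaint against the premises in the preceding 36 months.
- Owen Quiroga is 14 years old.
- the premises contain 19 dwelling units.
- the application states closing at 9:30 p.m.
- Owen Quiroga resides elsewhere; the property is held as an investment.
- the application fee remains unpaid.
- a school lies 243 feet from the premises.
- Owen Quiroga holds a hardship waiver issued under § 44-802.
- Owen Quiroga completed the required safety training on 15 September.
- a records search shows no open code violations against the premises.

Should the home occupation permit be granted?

(a) no code violations — holds.
(b) age ≥ 18 — fails.
(c) hardship waiver — satisfied.
So (1) is not satisfied (T AND F AND T).
(i) commercially zoned — holds.
(ii) closes by 7 p.m. — not met.
(a): T OR F → true.
(A) ≥300 ft from school — fails.
(B) safety training — holds.
So (i) is not satisfied (F AND T).
(ii) insurance ≥ $50,000 — fails.
(iii) ≤ 17 units — not met.
(b) = F OR F OR F = false.
(2): T AND F → false.
Overall = F OR F = false.
Exception (fee paid) — not satisfied.
Result: main false OR exception false → false.

No — denied.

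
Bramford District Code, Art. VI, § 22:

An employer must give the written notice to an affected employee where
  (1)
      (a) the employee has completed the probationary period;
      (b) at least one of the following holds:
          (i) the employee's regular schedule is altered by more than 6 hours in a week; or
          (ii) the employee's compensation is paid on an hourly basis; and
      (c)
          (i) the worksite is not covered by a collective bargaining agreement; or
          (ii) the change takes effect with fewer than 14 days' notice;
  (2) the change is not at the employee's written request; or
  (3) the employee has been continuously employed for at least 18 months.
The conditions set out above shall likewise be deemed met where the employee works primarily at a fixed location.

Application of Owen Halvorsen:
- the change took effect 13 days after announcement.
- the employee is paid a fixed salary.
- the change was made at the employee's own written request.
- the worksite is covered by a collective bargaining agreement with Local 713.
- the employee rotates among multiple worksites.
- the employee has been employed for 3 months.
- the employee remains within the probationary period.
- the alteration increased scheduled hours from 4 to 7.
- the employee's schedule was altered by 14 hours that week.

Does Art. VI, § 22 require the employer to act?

(a) past probation — not satisfied.
(i) schedule shift > 6h — satisfied.
(ii) hourly-paid — not satisfied.
(b): T OR F → true.
(i) no CBA — not satisfied.
(ii) < 14 days' notice — met.
So (c) is satisfied (F OR T).
(1) = F AND T AND T = false.
(2) not employee-requested — not met.
(3) tenure ≥ 18 mo. — fails.
Overall: F OR F OR F → false.
Exception (fixed location) — not satisfied.
Result: main false OR exception false → false.

No — not required.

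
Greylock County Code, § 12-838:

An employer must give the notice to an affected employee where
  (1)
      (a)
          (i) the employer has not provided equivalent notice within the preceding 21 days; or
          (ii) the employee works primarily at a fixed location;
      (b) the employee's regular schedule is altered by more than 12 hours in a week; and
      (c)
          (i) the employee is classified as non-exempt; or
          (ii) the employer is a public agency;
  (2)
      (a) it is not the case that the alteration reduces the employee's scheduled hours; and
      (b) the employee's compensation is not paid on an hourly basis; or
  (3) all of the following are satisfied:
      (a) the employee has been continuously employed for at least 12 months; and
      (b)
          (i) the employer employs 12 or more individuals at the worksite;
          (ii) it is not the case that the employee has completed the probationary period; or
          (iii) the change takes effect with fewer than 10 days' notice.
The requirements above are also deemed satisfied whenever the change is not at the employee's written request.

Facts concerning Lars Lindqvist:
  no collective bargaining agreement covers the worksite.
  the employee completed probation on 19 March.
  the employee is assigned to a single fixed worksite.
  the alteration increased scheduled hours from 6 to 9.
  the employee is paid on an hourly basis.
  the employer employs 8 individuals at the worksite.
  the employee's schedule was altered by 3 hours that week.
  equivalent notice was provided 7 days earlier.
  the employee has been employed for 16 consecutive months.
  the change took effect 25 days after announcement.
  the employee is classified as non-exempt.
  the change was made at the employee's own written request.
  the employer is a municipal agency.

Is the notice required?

(i) no recent notice — not satisfied.
(ii) fixed location — holds.
(a): F OR T → true.
(b) schedule shift > 12h — not met.
(i) non-exempt — holds.
(ii) public agency — satisfied.
(c): T OR T → true.
(1): T AND F AND T → false.
(a) not (hours reduced) — satisfied.
(b) not (hourly-paid) — not satisfied.
So (2) is not satisfied (T AND F).
(a) tenure ≥ 12 mo. — met.
(i) ≥ 12 at site — not met.
(ii) not (past probation) — not satisfied.
(iii) < 10 days' notice — not satisfied.
(b) = F OR F OR F = false.
So (3) is not satisfied (T AND F).
So Overall is not satisfied (F OR F OR F).
Exception (not employee-requested) — not satisfied.
Result: main false OR exception false → false.

No — not required.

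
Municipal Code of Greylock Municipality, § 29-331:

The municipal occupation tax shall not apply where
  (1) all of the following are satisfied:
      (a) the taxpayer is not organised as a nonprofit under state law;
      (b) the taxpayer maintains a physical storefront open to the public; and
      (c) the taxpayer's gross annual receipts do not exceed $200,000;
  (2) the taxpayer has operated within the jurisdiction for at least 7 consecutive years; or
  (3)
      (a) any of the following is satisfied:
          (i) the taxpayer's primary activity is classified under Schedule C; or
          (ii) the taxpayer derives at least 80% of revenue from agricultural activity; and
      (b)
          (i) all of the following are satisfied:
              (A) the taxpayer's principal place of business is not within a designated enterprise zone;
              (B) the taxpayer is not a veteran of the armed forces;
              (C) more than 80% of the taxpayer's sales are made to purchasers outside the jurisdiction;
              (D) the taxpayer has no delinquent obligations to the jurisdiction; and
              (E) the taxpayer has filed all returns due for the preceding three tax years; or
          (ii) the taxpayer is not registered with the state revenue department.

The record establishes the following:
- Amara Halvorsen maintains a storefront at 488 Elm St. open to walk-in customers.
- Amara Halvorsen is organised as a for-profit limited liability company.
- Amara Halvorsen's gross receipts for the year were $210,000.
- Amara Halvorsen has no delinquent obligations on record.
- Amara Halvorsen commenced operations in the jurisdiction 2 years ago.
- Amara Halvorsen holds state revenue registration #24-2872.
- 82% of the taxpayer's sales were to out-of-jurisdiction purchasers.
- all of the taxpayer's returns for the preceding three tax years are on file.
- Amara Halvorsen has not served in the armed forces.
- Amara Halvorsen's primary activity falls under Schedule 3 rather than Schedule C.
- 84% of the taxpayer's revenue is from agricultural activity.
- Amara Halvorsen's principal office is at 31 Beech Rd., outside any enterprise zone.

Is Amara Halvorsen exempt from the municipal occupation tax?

Yes — exempt.

(a) not (nonprofit) — satisfied.
(b) has storefront — satisfied.
(c) receipts ≤ $200,000 — not met.
(1): T AND T AND F → false.
(2) ≥ 7 yrs in jurisdiction — not met.
(i) Schedule C activity — not met.
(ii) ≥80% agricultural — satisfied.
So (a) is satisfied (F OR T).
(A) not (in enterprise zone) — satisfied.
(B) not (veteran) — met.
(C) >80% out-of-jur. sales — met.
(D) no delinquency — holds.
(E) returns current — met.
(i) = T AND T AND T AND T AND T = true.
(ii) not (state-registered) — not satisfied.
(b) = T OR F = true.
So (3) is satisfied (T AND T).
Overall: F OR F OR T → true.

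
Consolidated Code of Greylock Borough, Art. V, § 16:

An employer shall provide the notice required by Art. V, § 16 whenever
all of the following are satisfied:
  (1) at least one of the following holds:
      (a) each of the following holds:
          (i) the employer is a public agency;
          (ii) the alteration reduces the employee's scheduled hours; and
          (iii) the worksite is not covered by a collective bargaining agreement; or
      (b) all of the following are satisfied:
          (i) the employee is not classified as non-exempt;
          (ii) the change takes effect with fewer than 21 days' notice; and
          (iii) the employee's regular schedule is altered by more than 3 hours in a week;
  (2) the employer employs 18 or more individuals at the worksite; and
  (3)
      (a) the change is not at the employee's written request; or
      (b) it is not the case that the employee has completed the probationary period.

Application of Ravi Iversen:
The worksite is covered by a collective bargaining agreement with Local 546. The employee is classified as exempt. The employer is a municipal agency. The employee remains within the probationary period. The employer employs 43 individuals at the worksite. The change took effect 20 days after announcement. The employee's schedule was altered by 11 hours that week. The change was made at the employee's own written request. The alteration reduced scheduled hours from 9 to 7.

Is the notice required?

Yes — required.

(i) public agency — holds.
(ii) hours reduced — satisfied.
(iii) no CBA — not met.
(a): T AND T AND F → false.
(i) not (non-exempt) — met.
(ii) < 21 days' notice — holds.
(iii) schedule shift > 3h — met.
So (b) is satisfied (T AND T AND T).
(1): F OR T → true.
(2) ≥ 18 at site — holds.
(a) not employee-requested — not satisfied.
(b) not (past probation) — holds.
(3): F OR T → true.
Overall = T AND T AND T = true.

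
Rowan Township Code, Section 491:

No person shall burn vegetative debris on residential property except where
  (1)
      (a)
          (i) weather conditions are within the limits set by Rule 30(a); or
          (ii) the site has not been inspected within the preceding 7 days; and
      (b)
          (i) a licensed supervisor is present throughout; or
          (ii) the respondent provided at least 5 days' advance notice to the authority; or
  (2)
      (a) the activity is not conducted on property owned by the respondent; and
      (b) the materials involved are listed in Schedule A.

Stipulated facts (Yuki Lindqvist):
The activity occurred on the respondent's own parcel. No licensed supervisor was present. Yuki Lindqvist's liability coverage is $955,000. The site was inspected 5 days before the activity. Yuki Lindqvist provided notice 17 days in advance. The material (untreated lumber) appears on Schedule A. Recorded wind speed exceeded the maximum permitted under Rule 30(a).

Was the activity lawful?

No — unlawful.

(i) weather ok — not satisfied.
(ii) not (site inspected) — not met.
So (a) is not satisfied (F OR F).
(i) supervisor present — fails.
(ii) ≥5 days' notice — holds.
(b): F OR T → true.
(1): F AND T → false.
(a) not (own property) — not satisfied.
(b) Schedule A material — holds.
(2) = F AND T = false.
Overall: F OR F → false.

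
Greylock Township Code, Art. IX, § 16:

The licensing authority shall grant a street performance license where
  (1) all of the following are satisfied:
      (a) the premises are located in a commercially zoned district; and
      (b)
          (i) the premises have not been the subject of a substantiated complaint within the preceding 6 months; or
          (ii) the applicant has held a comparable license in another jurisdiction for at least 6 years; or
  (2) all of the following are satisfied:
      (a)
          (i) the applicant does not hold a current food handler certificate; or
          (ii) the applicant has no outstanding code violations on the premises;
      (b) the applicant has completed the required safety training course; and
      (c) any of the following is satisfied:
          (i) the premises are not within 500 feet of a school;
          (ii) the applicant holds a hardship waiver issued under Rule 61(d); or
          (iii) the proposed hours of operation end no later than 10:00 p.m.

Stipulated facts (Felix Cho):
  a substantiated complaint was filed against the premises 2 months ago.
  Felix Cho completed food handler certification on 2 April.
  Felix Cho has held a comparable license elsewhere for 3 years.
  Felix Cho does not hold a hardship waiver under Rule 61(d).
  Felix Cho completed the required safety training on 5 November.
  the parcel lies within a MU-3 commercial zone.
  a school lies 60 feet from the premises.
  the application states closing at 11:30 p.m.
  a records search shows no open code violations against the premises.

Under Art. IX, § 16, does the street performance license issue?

(a) commercially zoned — holds.
(i) no complaint in 6 mo. — not satisfied.
(ii) prior license ≥ 6 yr — not satisfied.
So (b) is not satisfied (F OR F).
(1) = T AND F = false.
(i) not (food handler cert.) — fails.
(ii) no code violations — satisfied.
(a) = F OR T = true.
(b) safety training — met.
(i) ≥500 ft from school — not met.
(ii) hardship waiver — not met.
(iii) closes by 10 p.m. — not met.
(c) = F OR F OR F = false.
(2): T AND T AND F → false.
Overall: F OR F → false.

No — denied.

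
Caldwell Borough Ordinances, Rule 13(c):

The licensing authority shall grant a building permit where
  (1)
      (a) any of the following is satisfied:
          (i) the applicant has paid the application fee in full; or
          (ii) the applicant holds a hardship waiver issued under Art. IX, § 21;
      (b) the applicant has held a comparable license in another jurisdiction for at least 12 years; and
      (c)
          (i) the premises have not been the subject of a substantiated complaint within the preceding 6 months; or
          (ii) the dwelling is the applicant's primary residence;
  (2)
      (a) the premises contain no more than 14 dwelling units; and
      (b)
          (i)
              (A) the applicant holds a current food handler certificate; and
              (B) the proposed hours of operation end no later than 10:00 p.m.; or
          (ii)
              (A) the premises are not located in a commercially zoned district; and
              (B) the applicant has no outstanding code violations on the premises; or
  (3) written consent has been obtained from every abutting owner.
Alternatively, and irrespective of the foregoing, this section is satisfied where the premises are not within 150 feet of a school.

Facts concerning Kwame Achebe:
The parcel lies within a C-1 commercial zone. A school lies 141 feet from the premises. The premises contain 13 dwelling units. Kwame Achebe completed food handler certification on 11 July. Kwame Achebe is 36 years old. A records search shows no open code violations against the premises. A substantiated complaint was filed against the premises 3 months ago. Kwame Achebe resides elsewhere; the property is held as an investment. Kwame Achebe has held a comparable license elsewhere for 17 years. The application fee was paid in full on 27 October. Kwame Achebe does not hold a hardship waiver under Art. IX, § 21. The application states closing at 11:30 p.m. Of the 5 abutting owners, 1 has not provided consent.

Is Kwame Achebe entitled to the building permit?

(i) fee paid — met.
(ii) hardship waiver — not satisfied.
(a): T OR F → true.
(b) prior license ≥ 12 yr — met.
(i) no complaint in 6 mo. — not met.
(ii) primary residence — not satisfied.
So (c) is not satisfied (F OR F).
(1): T AND T AND F → false.
(a) ≤ 14 units — met.
(A) food handler cert. — met.
(B) closes by 10 p.m. — fails.
(i) = T AND F = false.
(A) not (commercially zoned) — not satisfied.
(B) no code violations — met.
So (ii) is not satisfied (F AND T).
(b): F OR F → false.
(2) = T AND F = false.
(3) all abutters consent — not met.
So Overall is not satisfied (F OR F OR F).
Exception (≥150 ft from school) — not satisfied.
Result: main false OR exception false → false.

No — denied.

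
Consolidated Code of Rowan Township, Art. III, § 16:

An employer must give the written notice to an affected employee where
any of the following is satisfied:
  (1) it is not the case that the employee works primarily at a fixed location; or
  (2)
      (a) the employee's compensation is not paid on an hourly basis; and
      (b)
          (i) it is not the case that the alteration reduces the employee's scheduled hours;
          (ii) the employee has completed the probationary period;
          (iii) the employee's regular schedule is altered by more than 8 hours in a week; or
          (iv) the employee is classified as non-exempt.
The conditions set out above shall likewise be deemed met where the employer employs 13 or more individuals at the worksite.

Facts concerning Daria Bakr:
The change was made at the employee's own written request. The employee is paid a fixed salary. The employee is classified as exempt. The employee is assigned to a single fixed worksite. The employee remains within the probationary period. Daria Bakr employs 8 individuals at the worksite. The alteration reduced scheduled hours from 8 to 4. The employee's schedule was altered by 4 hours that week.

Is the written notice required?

No — not required.

(1) not (fixed location) — fails.
(a) not (hourly-paid) — met.
(i) not (hours reduced) — not met.
(ii) past probation — fails.
(iii) schedule shift > 8h — not met.
(iv) non-exempt — not satisfied.
So (b) is not satisfied (F OR F OR F OR F).
(2): T AND F → false.
So Overall is not satisfied (F OR F).
Exception (≥ 13 at site) — not satisfied.
Result: main false OR exception false → false.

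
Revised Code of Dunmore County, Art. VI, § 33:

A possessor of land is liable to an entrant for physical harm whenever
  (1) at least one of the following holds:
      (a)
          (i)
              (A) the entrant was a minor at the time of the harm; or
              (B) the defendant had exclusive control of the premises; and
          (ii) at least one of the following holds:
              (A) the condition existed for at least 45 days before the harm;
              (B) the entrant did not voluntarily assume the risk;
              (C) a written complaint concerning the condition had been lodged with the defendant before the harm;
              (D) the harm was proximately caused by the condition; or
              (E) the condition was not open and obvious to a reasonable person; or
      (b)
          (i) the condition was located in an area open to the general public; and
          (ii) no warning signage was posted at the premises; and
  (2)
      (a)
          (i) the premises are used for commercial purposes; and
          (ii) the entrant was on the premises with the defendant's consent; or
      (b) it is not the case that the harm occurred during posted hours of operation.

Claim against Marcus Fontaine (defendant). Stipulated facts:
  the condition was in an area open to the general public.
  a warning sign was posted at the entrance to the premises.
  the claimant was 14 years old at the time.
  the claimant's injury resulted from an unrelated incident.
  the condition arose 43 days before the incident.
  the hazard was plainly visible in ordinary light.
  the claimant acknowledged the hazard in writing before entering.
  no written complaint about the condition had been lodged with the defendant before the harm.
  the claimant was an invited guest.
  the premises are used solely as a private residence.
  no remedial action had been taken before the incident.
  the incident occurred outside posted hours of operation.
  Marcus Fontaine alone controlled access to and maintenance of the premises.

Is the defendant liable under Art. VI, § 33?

No — not liable.

(A) entrant a minor — met.
(B) exclusive control — met.
(i) = T OR T = true.
(A) condition ≥45 days old — not met.
(B) no assumed risk — not satisfied.
(C) complaint lodged — fails.
(D) proximate cause — not satisfied.
(E) not open/obvious — fails.
(ii): F OR F OR F OR F OR F → false.
(a) = T AND F = false.
(i) public area — met.
(ii) no signage posted — not satisfied.
So (b) is not satisfied (T AND F).
So (1) is not satisfied (F OR F).
(i) commercial use — not met.
(ii) consent to enter — met.
(a): F AND T → false.
(b) not (during posted hours) — satisfied.
So (2) is satisfied (F OR T).
Overall: F AND T → false.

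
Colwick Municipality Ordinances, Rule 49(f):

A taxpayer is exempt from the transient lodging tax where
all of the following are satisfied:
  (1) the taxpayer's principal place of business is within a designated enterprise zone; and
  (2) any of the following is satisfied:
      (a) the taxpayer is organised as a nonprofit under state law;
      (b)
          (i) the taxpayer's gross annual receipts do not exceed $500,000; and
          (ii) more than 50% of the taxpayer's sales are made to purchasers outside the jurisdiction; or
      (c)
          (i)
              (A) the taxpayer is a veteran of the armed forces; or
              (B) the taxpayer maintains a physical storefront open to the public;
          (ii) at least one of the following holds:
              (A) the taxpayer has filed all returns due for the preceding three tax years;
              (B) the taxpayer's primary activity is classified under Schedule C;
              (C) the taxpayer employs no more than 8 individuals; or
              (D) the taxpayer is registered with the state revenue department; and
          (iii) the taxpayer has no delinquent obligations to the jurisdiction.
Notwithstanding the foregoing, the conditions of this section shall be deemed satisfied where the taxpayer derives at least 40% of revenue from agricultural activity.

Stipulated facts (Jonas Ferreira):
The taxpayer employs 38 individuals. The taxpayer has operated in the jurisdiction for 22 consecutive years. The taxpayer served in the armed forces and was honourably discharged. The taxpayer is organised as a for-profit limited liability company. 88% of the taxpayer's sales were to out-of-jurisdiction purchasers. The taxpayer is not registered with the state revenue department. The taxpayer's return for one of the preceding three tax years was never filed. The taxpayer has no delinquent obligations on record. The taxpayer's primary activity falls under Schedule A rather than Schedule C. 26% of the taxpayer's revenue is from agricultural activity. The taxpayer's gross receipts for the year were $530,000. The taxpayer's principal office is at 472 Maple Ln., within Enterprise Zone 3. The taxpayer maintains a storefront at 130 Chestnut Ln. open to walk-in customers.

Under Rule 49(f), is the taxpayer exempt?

No — not exempt.

(1) in enterprise zone — met.
(a) nonprofit — not met.
(i) receipts ≤ $500,000 — fails.
(ii) >50% out-of-jur. sales — satisfied.
So (b) is not satisfied (F AND T).
(A) veteran — holds.
(B) has storefront — holds.
So (i) is satisfied (T OR T).
(A) returns current — not satisfied.
(B) Schedule C activity — fails.
(C) ≤ 8 employees — not met.
(D) state-registered — not met.
(ii) = F OR F OR F OR F = false.
(iii) no delinquency — met.
So (c) is not satisfied (T AND F AND T).
(2): F OR F OR F → false.
So Overall is not satisfied (T AND F).
Exception (≥40% agricultural) — not satisfied.
Result: main false OR exception false → false.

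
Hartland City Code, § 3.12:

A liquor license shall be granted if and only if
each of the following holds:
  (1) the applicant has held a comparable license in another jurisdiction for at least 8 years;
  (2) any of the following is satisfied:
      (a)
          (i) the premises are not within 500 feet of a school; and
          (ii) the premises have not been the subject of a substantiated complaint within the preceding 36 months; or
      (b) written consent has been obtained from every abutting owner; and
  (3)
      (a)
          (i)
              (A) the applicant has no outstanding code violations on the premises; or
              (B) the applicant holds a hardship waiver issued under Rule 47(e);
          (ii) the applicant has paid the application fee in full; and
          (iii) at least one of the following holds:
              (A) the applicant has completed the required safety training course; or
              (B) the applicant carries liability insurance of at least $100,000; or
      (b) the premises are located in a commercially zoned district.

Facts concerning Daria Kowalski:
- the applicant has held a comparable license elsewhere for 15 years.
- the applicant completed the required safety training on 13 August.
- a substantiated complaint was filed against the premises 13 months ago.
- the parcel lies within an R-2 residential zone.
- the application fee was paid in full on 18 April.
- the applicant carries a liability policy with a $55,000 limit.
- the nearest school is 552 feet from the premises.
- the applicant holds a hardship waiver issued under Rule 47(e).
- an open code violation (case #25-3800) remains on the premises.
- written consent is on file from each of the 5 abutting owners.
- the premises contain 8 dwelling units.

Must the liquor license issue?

Yes — granted.

(1) prior license ≥ 8 yr — satisfied.
(i) ≥500 ft from school — satisfied.
(ii) no complaint in 36 mo. — fails.
(a): T AND F → false.
(b) all abutters consent — satisfied.
(2) = F OR T = true.
(A) no code violations — not met.
(B) hardship waiver — holds.
(i): F OR T → true.
(ii) fee paid — holds.
(A) safety training — met.
(B) insurance ≥ $100,000 — fails.
So (iii) is satisfied (T OR F).
So (a) is satisfied (T AND T AND T).
(b) commercially zoned — fails.
(3): T OR F → true.
So Overall is satisfied (T AND T AND T).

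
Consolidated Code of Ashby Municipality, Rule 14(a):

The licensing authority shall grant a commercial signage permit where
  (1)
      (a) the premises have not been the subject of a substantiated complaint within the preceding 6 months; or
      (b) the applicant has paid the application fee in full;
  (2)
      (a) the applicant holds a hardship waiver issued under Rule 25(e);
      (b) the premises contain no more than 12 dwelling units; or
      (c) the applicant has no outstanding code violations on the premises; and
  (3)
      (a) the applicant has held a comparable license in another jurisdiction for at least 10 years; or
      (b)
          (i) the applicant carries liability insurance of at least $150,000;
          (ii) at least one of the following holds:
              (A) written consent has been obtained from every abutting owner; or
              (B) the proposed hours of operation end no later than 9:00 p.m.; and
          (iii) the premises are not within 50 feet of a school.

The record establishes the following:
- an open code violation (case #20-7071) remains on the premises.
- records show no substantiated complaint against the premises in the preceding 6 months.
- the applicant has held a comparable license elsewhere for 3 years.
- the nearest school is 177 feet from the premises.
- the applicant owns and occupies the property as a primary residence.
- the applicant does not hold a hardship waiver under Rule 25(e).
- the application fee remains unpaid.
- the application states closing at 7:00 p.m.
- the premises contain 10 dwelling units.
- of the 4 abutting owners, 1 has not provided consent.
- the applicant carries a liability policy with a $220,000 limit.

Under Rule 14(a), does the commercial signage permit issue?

(a) no complaint in 6 mo. — satisfied.
(b) fee paid — not met.
(1): T OR F → true.
(a) hardship waiver — not satisfied.
(b) ≤ 12 units — met.
(c) no code violations — not met.
(2): F OR T OR F → true.
(a) prior license ≥ 10 yr — not satisfied.
(i) insurance ≥ $150,000 — holds.
(A) all abutters consent — not met.
(B) closes by 9 p.m. — met.
(ii) = F OR T = true.
(iii) ≥50 ft from school — satisfied.
(b) = T AND T AND T = true.
(3) = F OR T = true.
Overall = T AND T AND T = true.

Yes — granted.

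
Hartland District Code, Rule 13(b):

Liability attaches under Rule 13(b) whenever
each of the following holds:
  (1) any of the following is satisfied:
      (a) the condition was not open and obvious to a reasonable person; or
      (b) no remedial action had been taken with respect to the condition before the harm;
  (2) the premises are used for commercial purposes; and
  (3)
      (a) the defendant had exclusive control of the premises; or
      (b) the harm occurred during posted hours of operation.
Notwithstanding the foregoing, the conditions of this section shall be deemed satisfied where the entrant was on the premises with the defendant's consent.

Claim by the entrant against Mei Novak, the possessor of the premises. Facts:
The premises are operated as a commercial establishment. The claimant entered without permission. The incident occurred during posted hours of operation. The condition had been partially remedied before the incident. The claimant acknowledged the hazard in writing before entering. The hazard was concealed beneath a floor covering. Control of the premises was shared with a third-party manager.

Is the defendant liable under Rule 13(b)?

Yes — liable.

(a) not open/obvious — met.
(b) no remedial action — not satisfied.
So (1) is satisfied (T OR F).
(2) commercial use — holds.
(a) exclusive control — not satisfied.
(b) during posted hours — met.
(3) = F OR T = true.
Overall = T AND T AND T = true.
Exception (consent to enter) — not satisfied.
Result: main true OR exception false → true.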